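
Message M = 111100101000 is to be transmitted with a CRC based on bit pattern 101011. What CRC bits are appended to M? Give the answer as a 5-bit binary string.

10100

Append 5 zeros: 11110010100000000. Divide by 101011 (XOR where the leading bit is 1):
  pos 0: 111100 XOR 101011 = 010111
  pos 1: 101111 XOR 101011 = 000100
  pos 4: 100010 XOR 101011 = 001001
  pos 6: 100100 XOR 101011 = 001111
  pos 8: 111100 XOR 101011 = 010111
  pos 9: 101110 XOR 101011 = 000101
Remainder (last 5 bits) = 10100. This is the CRC / FCS.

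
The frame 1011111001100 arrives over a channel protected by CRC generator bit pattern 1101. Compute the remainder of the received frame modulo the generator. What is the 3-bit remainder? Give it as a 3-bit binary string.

110

Modulo-2 division of 1011111001100 by 1101:
  pos 0: 1011 XOR 1101 = 0110
  pos 1: 1101 XOR 1101 = 0000
  pos 5: 1100 XOR 1101 = 0001
  pos 8: 1110 XOR 1101 = 0011
Remainder = 110 (nonzero — an error is detected).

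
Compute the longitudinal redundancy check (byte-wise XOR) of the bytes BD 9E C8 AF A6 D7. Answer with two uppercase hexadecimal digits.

XOR the bytes together:
  start with 0xBD
  0xBD ⊕ 0x9E = 0x23
  0x23 ⊕ 0xC8 = 0xEB
  0xEB ⊕ 0xAF = 0x44
  0x44 ⊕ 0xA6 = 0xE2
  0xE2 ⊕ 0xD7 = 0x35

35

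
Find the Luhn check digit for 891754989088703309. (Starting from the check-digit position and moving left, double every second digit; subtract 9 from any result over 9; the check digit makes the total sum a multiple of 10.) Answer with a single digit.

Partial digits right→left: 9 0 3 3 0 7 8 8 0 9 8 9 4 5 7 1 9 8
Double every second digit counting from the check-digit position (so the 1st, 3rd, 5th, ... of the partial from the right).
  doubled (with −9 where >9): 9 6 0 7 0 7 8 5 9 → sum 51
  kept as-is: 0 3 7 8 9 9 5 1 8 → sum 50
Total = 51 + 50 = 101.
Check digit = (10 − (101 mod 10)) mod 10 = 9.

9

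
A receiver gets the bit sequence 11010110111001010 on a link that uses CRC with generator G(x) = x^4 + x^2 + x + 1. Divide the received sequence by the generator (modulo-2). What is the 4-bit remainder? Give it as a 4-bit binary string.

Modulo-2 division of 11010110111001010 by 10111:
  pos 0: 11010 XOR 10111 = 01101
  pos 1: 11011 XOR 10111 = 01100
  pos 2: 11001 XOR 10111 = 01110
  pos 3: 11100 XOR 10111 = 01011
  pos 4: 10111 XOR 10111 = 00000
  pos 9: 11001 XOR 10111 = 01110
  pos 10: 11100 XOR 10111 = 01011
  pos 11: 10111 XOR 10111 = 00000
Remainder = 0000 (zero — the frame passes the CRC check).

0000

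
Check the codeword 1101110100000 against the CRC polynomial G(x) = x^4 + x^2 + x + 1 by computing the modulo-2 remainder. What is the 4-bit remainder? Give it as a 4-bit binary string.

Modulo-2 division of 1101110100000 by 10111:
  pos 0: 11011 XOR 10111 = 01100
  pos 1: 11001 XOR 10111 = 01110
  pos 2: 11100 XOR 10111 = 01011
  pos 3: 10111 XOR 10111 = 00000
Remainder = 0000 (zero — the frame passes the CRC check).

0000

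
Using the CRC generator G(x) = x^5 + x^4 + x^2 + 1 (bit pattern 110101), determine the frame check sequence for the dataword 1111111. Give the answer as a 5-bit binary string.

00111

Append 5 zeros: 111111100000. Divide by 110101 (XOR where the leading bit is 1):
  pos 0: 111111 XOR 110101 = 001010
  pos 2: 101010 XOR 110101 = 011111
  pos 3: 111110 XOR 110101 = 001011
  pos 5: 101100 XOR 110101 = 011001
  pos 6: 110010 XOR 110101 = 000111
Remainder (last 5 bits) = 00111. This is the CRC / FCS.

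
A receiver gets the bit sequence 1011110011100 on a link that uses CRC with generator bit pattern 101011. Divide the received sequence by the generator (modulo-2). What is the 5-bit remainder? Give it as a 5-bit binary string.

Modulo-2 division of 1011110011100 by 101011:
  pos 0: 101111 XOR 101011 = 000100
  pos 3: 100001 XOR 101011 = 001010
  pos 5: 101011 XOR 101011 = 000000
Remainder = 00000 (zero — the frame passes the CRC check).

00000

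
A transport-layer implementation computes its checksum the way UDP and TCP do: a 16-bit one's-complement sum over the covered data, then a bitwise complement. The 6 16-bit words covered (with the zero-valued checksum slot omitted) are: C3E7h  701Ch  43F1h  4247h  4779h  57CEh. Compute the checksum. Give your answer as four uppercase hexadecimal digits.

A67B

One's-complement addition (fold any carry out of bit 15 back into bit 0):
  0xC3E7 + 0x701C = 0x13403 → wrap carry → 0x3404
  0x3404 + 0x43F1 = 0x077F5
  0x77F5 + 0x4247 = 0x0BA3C
  0xBA3C + 0x4779 = 0x101B5 → wrap carry → 0x01B6
  0x01B6 + 0x57CE = 0x05984
One's-complement sum = 0x5984.
Checksum = ~0x5984 & 0xFFFF = 0xA67B.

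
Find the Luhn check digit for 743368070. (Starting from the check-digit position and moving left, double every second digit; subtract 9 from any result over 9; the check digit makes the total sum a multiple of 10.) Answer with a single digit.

Partial digits right→left: 0 7 0 8 6 3 3 4 7
Double every second digit counting from the check-digit position (so the 1st, 3rd, 5th, ... of the partial from the right).
  doubled (with −9 where >9): 0 0 3 6 5 → sum 14
  kept as-is: 7 8 3 4 → sum 22
Total = 14 + 22 = 36.
Check digit = (10 − (36 mod 10)) mod 10 = 4.

4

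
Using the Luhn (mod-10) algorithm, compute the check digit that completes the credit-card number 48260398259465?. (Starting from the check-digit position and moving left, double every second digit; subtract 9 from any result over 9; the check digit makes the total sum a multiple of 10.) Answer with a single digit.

Partial digits right→left: 5 6 4 9 5 2 8 9 3 0 6 2 8 4
Double every second digit counting from the check-digit position (so the 1st, 3rd, 5th, ... of the partial from the right).
  doubled (with −9 where >9): 1 8 1 7 6 3 7 → sum 33
  kept as-is: 6 9 2 9 0 2 4 → sum 32
Total = 33 + 32 = 65.
Check digit = (10 − (65 mod 10)) mod 10 = 5.

5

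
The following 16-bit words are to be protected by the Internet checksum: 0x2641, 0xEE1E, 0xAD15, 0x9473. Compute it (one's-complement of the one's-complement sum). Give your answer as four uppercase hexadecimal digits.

AA16

One's-complement addition (fold any carry out of bit 15 back into bit 0):
  0x2641 + 0xEE1E = 0x1145F → wrap carry → 0x1460
  0x1460 + 0xAD15 = 0x0C175
  0xC175 + 0x9473 = 0x155E8 → wrap carry → 0x55E9
One's-complement sum = 0x55E9.
Checksum = ~0x55E9 & 0xFFFF = 0xAA16.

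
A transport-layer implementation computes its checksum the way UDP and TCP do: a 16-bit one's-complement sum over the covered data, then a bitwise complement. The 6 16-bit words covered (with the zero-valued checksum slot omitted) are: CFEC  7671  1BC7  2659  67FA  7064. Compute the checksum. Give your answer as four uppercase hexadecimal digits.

9F22

One's-complement addition (fold any carry out of bit 15 back into bit 0):
  0xCFEC + 0x7671 = 0x1465D → wrap carry → 0x465E
  0x465E + 0x1BC7 = 0x06225
  0x6225 + 0x2659 = 0x0887E
  0x887E + 0x67FA = 0x0F078
  0xF078 + 0x7064 = 0x160DC → wrap carry → 0x60DD
One's-complement sum = 0x60DD.
Checksum = ~0x60DD & 0xFFFF = 0x9F22.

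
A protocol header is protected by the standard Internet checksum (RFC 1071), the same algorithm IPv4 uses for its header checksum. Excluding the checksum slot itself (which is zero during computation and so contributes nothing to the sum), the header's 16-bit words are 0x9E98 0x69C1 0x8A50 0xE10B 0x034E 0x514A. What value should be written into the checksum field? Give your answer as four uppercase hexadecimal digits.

One's-complement addition (fold any carry out of bit 15 back into bit 0):
  0x9E98 + 0x69C1 = 0x10859 → wrap carry → 0x085A
  0x085A + 0x8A50 = 0x092AA
  0x92AA + 0xE10B = 0x173B5 → wrap carry → 0x73B6
  0x73B6 + 0x034E = 0x07704
  0x7704 + 0x514A = 0x0C84E
One's-complement sum = 0xC84E.
Checksum = ~0xC84E & 0xFFFF = 0x37B1.

37B1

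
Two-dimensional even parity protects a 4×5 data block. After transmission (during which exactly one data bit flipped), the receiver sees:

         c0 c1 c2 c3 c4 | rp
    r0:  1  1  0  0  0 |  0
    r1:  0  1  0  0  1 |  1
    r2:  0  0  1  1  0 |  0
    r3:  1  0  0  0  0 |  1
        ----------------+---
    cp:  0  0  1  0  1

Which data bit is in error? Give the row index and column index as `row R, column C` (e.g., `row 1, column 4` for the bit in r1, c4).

Recompute each row's even parity and compare to rp:
  r0: data parity 0, sent rp 0 → ok
  r1: data parity 0, sent rp 1 → mismatch
  r2: data parity 0, sent rp 0 → ok
  r3: data parity 1, sent rp 1 → ok
Recompute each column's even parity and compare to cp:
  c0: data parity 0, sent cp 0 → ok
  c1: data parity 0, sent cp 0 → ok
  c2: data parity 1, sent cp 1 → ok
  c3: data parity 1, sent cp 0 → mismatch
  c4: data parity 1, sent cp 1 → ok
Exactly one row (r1) and one column (c3) fail → the flipped bit is at their intersection.

row 1, column 3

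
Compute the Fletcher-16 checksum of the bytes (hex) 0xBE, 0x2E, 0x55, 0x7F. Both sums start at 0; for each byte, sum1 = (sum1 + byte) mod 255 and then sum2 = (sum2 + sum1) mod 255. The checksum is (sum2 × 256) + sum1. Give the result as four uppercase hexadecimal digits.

Running sums (mod 255):
  after byte 0 (0xBE): sum1=190, sum2=190
  after byte 1 (0x2E): sum1=236, sum2=171
  after byte 2 (0x55): sum1=66, sum2=237
  after byte 3 (0x7F): sum1=193, sum2=175
Checksum = sum2·256 + sum1 = 175·256 + 193 = 44993 = 0xAFC1.

AFC1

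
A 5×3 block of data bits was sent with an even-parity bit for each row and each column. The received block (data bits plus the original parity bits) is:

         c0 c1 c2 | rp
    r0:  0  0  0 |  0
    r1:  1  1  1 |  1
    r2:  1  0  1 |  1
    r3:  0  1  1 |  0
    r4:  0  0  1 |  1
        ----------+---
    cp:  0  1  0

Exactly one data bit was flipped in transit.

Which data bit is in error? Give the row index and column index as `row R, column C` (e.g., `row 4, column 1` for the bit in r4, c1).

Recompute each row's even parity and compare to rp:
  r0: data parity 0, sent rp 0 → ok
  r1: data parity 1, sent rp 1 → ok
  r2: data parity 0, sent rp 1 → mismatch
  r3: data parity 0, sent rp 0 → ok
  r4: data parity 1, sent rp 1 → ok
Recompute each column's even parity and compare to cp:
  c0: data parity 0, sent cp 0 → ok
  c1: data parity 0, sent cp 1 → mismatch
  c2: data parity 0, sent cp 0 → ok
Exactly one row (r2) and one column (c1) fail → the flipped bit is at their intersection.

row 2, column 1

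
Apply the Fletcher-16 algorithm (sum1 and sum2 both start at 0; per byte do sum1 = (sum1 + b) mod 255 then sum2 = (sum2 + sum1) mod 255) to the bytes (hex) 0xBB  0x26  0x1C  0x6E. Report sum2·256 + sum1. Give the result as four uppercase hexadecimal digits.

086C

Running sums (mod 255):
  after byte 0 (0xBB): sum1=187, sum2=187
  after byte 1 (0x26): sum1=225, sum2=157
  after byte 2 (0x1C): sum1=253, sum2=155
  after byte 3 (0x6E): sum1=108, sum2=8
Checksum = sum2·256 + sum1 = 8·256 + 108 = 2156 = 0x086C.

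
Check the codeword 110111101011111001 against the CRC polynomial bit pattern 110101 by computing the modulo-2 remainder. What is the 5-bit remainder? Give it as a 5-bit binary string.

00010

Modulo-2 division of 110111101011111001 by 110101:
  pos 0: 110111 XOR 110101 = 000010
  pos 4: 101010 XOR 110101 = 011111
  pos 5: 111111 XOR 110101 = 001010
  pos 7: 101011 XOR 110101 = 011110
  pos 8: 111101 XOR 110101 = 001000
  pos 10: 100010 XOR 110101 = 010111
  pos 11: 101110 XOR 110101 = 011011
  pos 12: 110111 XOR 110101 = 000010
Remainder = 00010 (nonzero — an error is detected).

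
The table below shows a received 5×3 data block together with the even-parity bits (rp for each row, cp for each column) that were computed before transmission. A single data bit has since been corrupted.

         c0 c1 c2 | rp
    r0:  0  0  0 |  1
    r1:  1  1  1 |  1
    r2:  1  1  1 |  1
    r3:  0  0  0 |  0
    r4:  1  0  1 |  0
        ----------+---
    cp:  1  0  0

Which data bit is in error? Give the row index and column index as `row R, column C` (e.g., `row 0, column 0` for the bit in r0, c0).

Recompute each row's even parity and compare to rp:
  r0: data parity 0, sent rp 1 → mismatch
  r1: data parity 1, sent rp 1 → ok
  r2: data parity 1, sent rp 1 → ok
  r3: data parity 0, sent rp 0 → ok
  r4: data parity 0, sent rp 0 → ok
Recompute each column's even parity and compare to cp:
  c0: data parity 1, sent cp 1 → ok
  c1: data parity 0, sent cp 0 → ok
  c2: data parity 1, sent cp 0 → mismatch
Exactly one row (r0) and one column (c2) fail → the flipped bit is at their intersection.

row 0, column 2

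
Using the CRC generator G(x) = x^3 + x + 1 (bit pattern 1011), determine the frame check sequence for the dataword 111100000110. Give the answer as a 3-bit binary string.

Append 3 zeros: 111100000110000. Divide by 1011 (XOR where the leading bit is 1):
  pos 0: 1111 XOR 1011 = 0100
  pos 1: 1000 XOR 1011 = 0011
  pos 3: 1100 XOR 1011 = 0111
  pos 4: 1110 XOR 1011 = 0101
  pos 5: 1010 XOR 1011 = 0001
  pos 8: 1110 XOR 1011 = 0101
  pos 9: 1010 XOR 1011 = 0001
Remainder (last 3 bits) = 100. This is the CRC / FCS.

100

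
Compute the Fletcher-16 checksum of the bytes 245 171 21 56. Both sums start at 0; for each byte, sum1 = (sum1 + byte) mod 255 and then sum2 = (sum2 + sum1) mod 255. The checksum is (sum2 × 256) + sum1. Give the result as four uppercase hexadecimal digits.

3DEE

Running sums (mod 255):
  after byte 0 (245): sum1=245, sum2=245
  after byte 1 (171): sum1=161, sum2=151
  after byte 2 (21): sum1=182, sum2=78
  after byte 3 (56): sum1=238, sum2=61
Checksum = sum2·256 + sum1 = 61·256 + 238 = 15854 = 0x3DEE.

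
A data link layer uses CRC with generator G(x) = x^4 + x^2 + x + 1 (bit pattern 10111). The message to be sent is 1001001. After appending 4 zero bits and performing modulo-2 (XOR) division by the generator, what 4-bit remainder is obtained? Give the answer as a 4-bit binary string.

1110

Append 4 zeros: 10010010000. Divide by 10111 (XOR where the leading bit is 1):
  pos 0: 10010 XOR 10111 = 00101
  pos 2: 10101 XOR 10111 = 00010
  pos 5: 10000 XOR 10111 = 00111
Remainder (last 4 bits) = 1110. This is the CRC / FCS.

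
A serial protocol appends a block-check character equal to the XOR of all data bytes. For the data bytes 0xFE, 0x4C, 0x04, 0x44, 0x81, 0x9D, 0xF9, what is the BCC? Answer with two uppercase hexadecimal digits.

17

XOR the bytes together:
  start with 0xFE
  0xFE ⊕ 0x4C = 0xB2
  0xB2 ⊕ 0x04 = 0xB6
  0xB6 ⊕ 0x44 = 0xF2
  0xF2 ⊕ 0x81 = 0x73
  0x73 ⊕ 0x9D = 0xEE
  0xEE ⊕ 0xF9 = 0x17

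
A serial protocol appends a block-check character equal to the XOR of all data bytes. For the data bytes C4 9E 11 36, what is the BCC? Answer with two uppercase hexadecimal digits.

7D

XOR the bytes together:
  start with 0xC4
  0xC4 ⊕ 0x9E = 0x5A
  0x5A ⊕ 0x11 = 0x4B
  0x4B ⊕ 0x36 = 0x7D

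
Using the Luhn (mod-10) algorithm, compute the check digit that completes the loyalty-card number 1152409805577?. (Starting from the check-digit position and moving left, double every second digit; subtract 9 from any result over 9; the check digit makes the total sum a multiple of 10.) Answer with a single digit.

1

Partial digits right→left: 7 7 5 5 0 8 9 0 4 2 5 1 1
Double every second digit counting from the check-digit position (so the 1st, 3rd, 5th, ... of the partial from the right).
  doubled (with −9 where >9): 5 1 0 9 8 1 2 → sum 26
  kept as-is: 7 5 8 0 2 1 → sum 23
Total = 26 + 23 = 49.
Check digit = (10 − (49 mod 10)) mod 10 = 1.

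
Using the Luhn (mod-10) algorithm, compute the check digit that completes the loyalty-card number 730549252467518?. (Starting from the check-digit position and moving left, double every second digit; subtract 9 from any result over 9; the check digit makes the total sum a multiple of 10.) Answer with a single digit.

4

Partial digits right→left: 8 1 5 7 6 4 2 5 2 9 4 5 0 3 7
Double every second digit counting from the check-digit position (so the 1st, 3rd, 5th, ... of the partial from the right).
  doubled (with −9 where >9): 7 1 3 4 4 8 0 5 → sum 32
  kept as-is: 1 7 4 5 9 5 3 → sum 34
Total = 32 + 34 = 66.
Check digit = (10 − (66 mod 10)) mod 10 = 4.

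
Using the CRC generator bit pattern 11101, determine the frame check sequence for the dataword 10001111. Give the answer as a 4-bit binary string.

Append 4 zeros: 100011110000. Divide by 11101 (XOR where the leading bit is 1):
  pos 0: 10001 XOR 11101 = 01100
  pos 1: 11001 XOR 11101 = 00100
  pos 3: 10011 XOR 11101 = 01110
  pos 4: 11100 XOR 11101 = 00001
Remainder (last 4 bits) = 1000. This is the CRC / FCS.

1000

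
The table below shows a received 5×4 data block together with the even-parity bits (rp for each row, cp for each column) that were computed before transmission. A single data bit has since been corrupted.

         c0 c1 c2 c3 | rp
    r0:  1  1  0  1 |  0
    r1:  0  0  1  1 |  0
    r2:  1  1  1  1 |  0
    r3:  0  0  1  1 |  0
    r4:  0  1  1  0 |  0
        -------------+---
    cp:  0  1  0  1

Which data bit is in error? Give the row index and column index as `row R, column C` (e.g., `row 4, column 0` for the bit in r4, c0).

row 0, column 3

Recompute each row's even parity and compare to rp:
  r0: data parity 1, sent rp 0 → mismatch
  r1: data parity 0, sent rp 0 → ok
  r2: data parity 0, sent rp 0 → ok
  r3: data parity 0, sent rp 0 → ok
  r4: data parity 0, sent rp 0 → ok
Recompute each column's even parity and compare to cp:
  c0: data parity 0, sent cp 0 → ok
  c1: data parity 1, sent cp 1 → ok
  c2: data parity 0, sent cp 0 → ok
  c3: data parity 0, sent cp 1 → mismatch
Exactly one row (r0) and one column (c3) fail → the flipped bit is at their intersection.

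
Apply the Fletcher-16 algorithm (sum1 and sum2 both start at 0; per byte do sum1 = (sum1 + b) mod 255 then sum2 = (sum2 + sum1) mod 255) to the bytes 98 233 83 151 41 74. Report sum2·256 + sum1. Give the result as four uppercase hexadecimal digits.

90AA

Running sums (mod 255):
  after byte 0 (98): sum1=98, sum2=98
  after byte 1 (233): sum1=76, sum2=174
  after byte 2 (83): sum1=159, sum2=78
  after byte 3 (151): sum1=55, sum2=133
  after byte 4 (41): sum1=96, sum2=229
  after byte 5 (74): sum1=170, sum2=144
Checksum = sum2·256 + sum1 = 144·256 + 170 = 37034 = 0x90AA.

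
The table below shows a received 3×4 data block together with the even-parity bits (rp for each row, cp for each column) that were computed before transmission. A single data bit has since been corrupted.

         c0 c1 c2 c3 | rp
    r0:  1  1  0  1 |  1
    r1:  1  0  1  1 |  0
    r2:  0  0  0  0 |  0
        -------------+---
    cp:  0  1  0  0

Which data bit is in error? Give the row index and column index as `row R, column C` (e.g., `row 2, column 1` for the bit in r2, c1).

row 1, column 2

Recompute each row's even parity and compare to rp:
  r0: data parity 1, sent rp 1 → ok
  r1: data parity 1, sent rp 0 → mismatch
  r2: data parity 0, sent rp 0 → ok
Recompute each column's even parity and compare to cp:
  c0: data parity 0, sent cp 0 → ok
  c1: data parity 1, sent cp 1 → ok
  c2: data parity 1, sent cp 0 → mismatch
  c3: data parity 0, sent cp 0 → ok
Exactly one row (r1) and one column (c2) fail → the flipped bit is at their intersection.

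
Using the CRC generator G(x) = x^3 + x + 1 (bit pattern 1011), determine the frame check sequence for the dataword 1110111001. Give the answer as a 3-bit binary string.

Append 3 zeros: 1110111001000. Divide by 1011 (XOR where the leading bit is 1):
  pos 0: 1110 XOR 1011 = 0101
  pos 1: 1011 XOR 1011 = 0000
  pos 5: 1100 XOR 1011 = 0111
  pos 6: 1111 XOR 1011 = 0100
  pos 7: 1000 XOR 1011 = 0011
  pos 9: 1100 XOR 1011 = 0111
Remainder (last 3 bits) = 111. This is the CRC / FCS.

111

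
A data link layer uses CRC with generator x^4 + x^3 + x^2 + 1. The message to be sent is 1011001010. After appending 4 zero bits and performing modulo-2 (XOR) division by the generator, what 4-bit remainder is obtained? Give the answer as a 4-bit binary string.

Append 4 zeros: 10110010100000. Divide by 11101 (XOR where the leading bit is 1):
  pos 0: 10110 XOR 11101 = 01011
  pos 1: 10110 XOR 11101 = 01011
  pos 2: 10111 XOR 11101 = 01010
  pos 3: 10100 XOR 11101 = 01001
  pos 4: 10011 XOR 11101 = 01110
  pos 5: 11100 XOR 11101 = 00001
  pos 9: 10000 XOR 11101 = 01101
Remainder (last 4 bits) = 1101. This is the CRC / FCS.

1101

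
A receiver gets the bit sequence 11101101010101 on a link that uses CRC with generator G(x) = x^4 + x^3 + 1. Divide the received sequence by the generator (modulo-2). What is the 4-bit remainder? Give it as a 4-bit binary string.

Modulo-2 division of 11101101010101 by 11001:
  pos 0: 11101 XOR 11001 = 00100
  pos 2: 10010 XOR 11001 = 01011
  pos 3: 10111 XOR 11001 = 01110
  pos 4: 11100 XOR 11001 = 00101
  pos 6: 10110 XOR 11001 = 01111
  pos 7: 11111 XOR 11001 = 00110
  pos 9: 11001 XOR 11001 = 00000
Remainder = 0000 (zero — the frame passes the CRC check).

0000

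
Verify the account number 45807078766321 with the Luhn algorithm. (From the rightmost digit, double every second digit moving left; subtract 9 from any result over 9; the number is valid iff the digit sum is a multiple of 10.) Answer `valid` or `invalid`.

From the right, keep odd positions and double even positions (subtract 9 from any doubled value over 9):
  doubled (positions 2,4,...): 4 3 5 5 5 7 8 → sum 37
  kept (positions 1,3,...): 1 3 6 8 0 0 5 → sum 23
Total = 60.
60 mod 10 = 0, so the number is valid.

valid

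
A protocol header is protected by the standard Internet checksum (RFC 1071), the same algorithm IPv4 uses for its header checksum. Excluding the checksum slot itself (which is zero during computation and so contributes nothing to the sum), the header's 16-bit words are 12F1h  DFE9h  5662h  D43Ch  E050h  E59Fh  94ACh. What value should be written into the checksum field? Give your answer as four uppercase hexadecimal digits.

87E8

One's-complement addition (fold any carry out of bit 15 back into bit 0):
  0x12F1 + 0xDFE9 = 0x0F2DA
  0xF2DA + 0x5662 = 0x1493C → wrap carry → 0x493D
  0x493D + 0xD43C = 0x11D79 → wrap carry → 0x1D7A
  0x1D7A + 0xE050 = 0x0FDCA
  0xFDCA + 0xE59F = 0x1E369 → wrap carry → 0xE36A
  0xE36A + 0x94AC = 0x17816 → wrap carry → 0x7817
One's-complement sum = 0x7817.
Checksum = ~0x7817 & 0xFFFF = 0x87E8.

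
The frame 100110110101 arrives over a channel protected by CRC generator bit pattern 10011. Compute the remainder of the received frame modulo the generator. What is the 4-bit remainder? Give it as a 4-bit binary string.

Modulo-2 division of 100110110101 by 10011:
  pos 0: 10011 XOR 10011 = 00000
  pos 6: 11010 XOR 10011 = 01001
  pos 7: 10011 XOR 10011 = 00000
Remainder = 0000 (zero — the frame passes the CRC check).

0000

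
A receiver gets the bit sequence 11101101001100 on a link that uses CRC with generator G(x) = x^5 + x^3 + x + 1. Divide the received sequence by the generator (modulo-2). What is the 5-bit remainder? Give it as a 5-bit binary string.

00000

Modulo-2 division of 11101101001100 by 101011:
  pos 0: 111011 XOR 101011 = 010000
  pos 1: 100000 XOR 101011 = 001011
  pos 3: 101110 XOR 101011 = 000101
  pos 6: 101011 XOR 101011 = 000000
Remainder = 00000 (zero — the frame passes the CRC check).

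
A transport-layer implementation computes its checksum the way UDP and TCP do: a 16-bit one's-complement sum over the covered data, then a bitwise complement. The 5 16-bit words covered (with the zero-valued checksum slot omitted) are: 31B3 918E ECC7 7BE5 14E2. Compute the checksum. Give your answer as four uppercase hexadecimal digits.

BF2E

One's-complement addition (fold any carry out of bit 15 back into bit 0):
  0x31B3 + 0x918E = 0x0C341
  0xC341 + 0xECC7 = 0x1B008 → wrap carry → 0xB009
  0xB009 + 0x7BE5 = 0x12BEE → wrap carry → 0x2BEF
  0x2BEF + 0x14E2 = 0x040D1
One's-complement sum = 0x40D1.
Checksum = ~0x40D1 & 0xFFFF = 0xBF2E.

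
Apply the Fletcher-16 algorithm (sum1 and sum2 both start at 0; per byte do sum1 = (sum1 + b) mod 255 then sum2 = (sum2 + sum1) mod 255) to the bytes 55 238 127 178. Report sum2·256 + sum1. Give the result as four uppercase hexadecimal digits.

Running sums (mod 255):
  after byte 0 (55): sum1=55, sum2=55
  after byte 1 (238): sum1=38, sum2=93
  after byte 2 (127): sum1=165, sum2=3
  after byte 3 (178): sum1=88, sum2=91
Checksum = sum2·256 + sum1 = 91·256 + 88 = 23384 = 0x5B58.

5B58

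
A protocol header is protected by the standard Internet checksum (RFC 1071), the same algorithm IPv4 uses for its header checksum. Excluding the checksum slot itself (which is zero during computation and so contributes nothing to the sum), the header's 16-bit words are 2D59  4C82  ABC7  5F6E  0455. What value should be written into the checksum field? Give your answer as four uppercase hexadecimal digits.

One's-complement addition (fold any carry out of bit 15 back into bit 0):
  0x2D59 + 0x4C82 = 0x079DB
  0x79DB + 0xABC7 = 0x125A2 → wrap carry → 0x25A3
  0x25A3 + 0x5F6E = 0x08511
  0x8511 + 0x0455 = 0x08966
One's-complement sum = 0x8966.
Checksum = ~0x8966 & 0xFFFF = 0x7699.

7699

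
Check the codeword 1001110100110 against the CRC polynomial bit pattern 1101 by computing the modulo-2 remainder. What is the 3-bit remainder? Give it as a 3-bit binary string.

Modulo-2 division of 1001110100110 by 1101:
  pos 0: 1001 XOR 1101 = 0100
  pos 1: 1001 XOR 1101 = 0100
  pos 2: 1001 XOR 1101 = 0100
  pos 3: 1000 XOR 1101 = 0101
  pos 4: 1011 XOR 1101 = 0110
  pos 5: 1100 XOR 1101 = 0001
  pos 8: 1011 XOR 1101 = 0110
  pos 9: 1100 XOR 1101 = 0001
Remainder = 001 (nonzero — an error is detected).

001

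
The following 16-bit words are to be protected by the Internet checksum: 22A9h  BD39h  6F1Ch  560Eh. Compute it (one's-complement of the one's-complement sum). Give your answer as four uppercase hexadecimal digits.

One's-complement addition (fold any carry out of bit 15 back into bit 0):
  0x22A9 + 0xBD39 = 0x0DFE2
  0xDFE2 + 0x6F1C = 0x14EFE → wrap carry → 0x4EFF
  0x4EFF + 0x560E = 0x0A50D
One's-complement sum = 0xA50D.
Checksum = ~0xA50D & 0xFFFF = 0x5AF2.

5AF2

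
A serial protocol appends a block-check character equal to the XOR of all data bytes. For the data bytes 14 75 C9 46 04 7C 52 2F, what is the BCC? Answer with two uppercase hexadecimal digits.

EB

XOR the bytes together:
  start with 0x14
  0x14 ⊕ 0x75 = 0x61
  0x61 ⊕ 0xC9 = 0xA8
  0xA8 ⊕ 0x46 = 0xEE
  0xEE ⊕ 0x04 = 0xEA
  0xEA ⊕ 0x7C = 0x96
  0x96 ⊕ 0x52 = 0xC4
  0xC4 ⊕ 0x2F = 0xEB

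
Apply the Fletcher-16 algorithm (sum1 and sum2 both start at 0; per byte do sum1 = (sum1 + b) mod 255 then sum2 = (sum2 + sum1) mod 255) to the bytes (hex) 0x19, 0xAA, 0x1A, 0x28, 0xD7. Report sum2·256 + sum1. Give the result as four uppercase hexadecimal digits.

Running sums (mod 255):
  after byte 0 (0x19): sum1=25, sum2=25
  after byte 1 (0xAA): sum1=195, sum2=220
  after byte 2 (0x1A): sum1=221, sum2=186
  after byte 3 (0x28): sum1=6, sum2=192
  after byte 4 (0xD7): sum1=221, sum2=158
Checksum = sum2·256 + sum1 = 158·256 + 221 = 40669 = 0x9EDD.

9EDD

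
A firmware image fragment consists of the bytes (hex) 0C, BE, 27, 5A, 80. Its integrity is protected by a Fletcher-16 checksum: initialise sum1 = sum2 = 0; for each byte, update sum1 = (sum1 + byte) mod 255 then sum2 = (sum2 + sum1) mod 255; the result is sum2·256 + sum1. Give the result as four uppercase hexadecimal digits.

Running sums (mod 255):
  after byte 0 (0C): sum1=12, sum2=12
  after byte 1 (BE): sum1=202, sum2=214
  after byte 2 (27): sum1=241, sum2=200
  after byte 3 (5A): sum1=76, sum2=21
  after byte 4 (80): sum1=204, sum2=225
Checksum = sum2·256 + sum1 = 225·256 + 204 = 57804 = 0xE1CC.

E1CC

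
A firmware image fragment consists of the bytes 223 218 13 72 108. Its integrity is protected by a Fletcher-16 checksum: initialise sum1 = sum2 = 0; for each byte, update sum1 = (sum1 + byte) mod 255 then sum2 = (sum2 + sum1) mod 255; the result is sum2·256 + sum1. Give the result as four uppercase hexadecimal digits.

EE7C

Running sums (mod 255):
  after byte 0 (223): sum1=223, sum2=223
  after byte 1 (218): sum1=186, sum2=154
  after byte 2 (13): sum1=199, sum2=98
  after byte 3 (72): sum1=16, sum2=114
  after byte 4 (108): sum1=124, sum2=238
Checksum = sum2·256 + sum1 = 238·256 + 124 = 61052 = 0xEE7C.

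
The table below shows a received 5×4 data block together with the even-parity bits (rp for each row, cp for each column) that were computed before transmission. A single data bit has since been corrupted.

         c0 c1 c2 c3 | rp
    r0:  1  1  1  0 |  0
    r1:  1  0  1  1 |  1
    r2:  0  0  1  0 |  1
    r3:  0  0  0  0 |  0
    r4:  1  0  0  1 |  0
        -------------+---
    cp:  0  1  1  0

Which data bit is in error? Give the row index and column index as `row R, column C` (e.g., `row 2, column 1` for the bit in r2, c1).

row 0, column 0

Recompute each row's even parity and compare to rp:
  r0: data parity 1, sent rp 0 → mismatch
  r1: data parity 1, sent rp 1 → ok
  r2: data parity 1, sent rp 1 → ok
  r3: data parity 0, sent rp 0 → ok
  r4: data parity 0, sent rp 0 → ok
Recompute each column's even parity and compare to cp:
  c0: data parity 1, sent cp 0 → mismatch
  c1: data parity 1, sent cp 1 → ok
  c2: data parity 1, sent cp 1 → ok
  c3: data parity 0, sent cp 0 → ok
Exactly one row (r0) and one column (c0) fail → the flipped bit is at their intersection.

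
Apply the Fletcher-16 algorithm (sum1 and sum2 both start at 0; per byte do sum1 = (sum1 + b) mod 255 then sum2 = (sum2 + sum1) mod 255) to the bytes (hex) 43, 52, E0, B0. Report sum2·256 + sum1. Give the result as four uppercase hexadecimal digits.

Running sums (mod 255):
  after byte 0 (43): sum1=67, sum2=67
  after byte 1 (52): sum1=149, sum2=216
  after byte 2 (E0): sum1=118, sum2=79
  after byte 3 (B0): sum1=39, sum2=118
Checksum = sum2·256 + sum1 = 118·256 + 39 = 30247 = 0x7627.

7627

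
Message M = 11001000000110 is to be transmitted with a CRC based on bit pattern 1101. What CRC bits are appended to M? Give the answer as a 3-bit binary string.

001

Append 3 zeros: 11001000000110000. Divide by 1101 (XOR where the leading bit is 1):
  pos 0: 1100 XOR 1101 = 0001
  pos 3: 1100 XOR 1101 = 0001
  pos 6: 1000 XOR 1101 = 0101
  pos 7: 1010 XOR 1101 = 0111
  pos 8: 1111 XOR 1101 = 0010
  pos 10: 1010 XOR 1101 = 0111
  pos 11: 1110 XOR 1101 = 0011
  pos 13: 1100 XOR 1101 = 0001
Remainder (last 3 bits) = 001. This is the CRC / FCS.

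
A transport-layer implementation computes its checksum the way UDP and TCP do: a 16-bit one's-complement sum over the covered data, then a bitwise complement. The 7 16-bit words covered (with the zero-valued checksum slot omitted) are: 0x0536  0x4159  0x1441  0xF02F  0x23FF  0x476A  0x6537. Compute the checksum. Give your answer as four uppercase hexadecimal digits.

One's-complement addition (fold any carry out of bit 15 back into bit 0):
  0x0536 + 0x4159 = 0x0468F
  0x468F + 0x1441 = 0x05AD0
  0x5AD0 + 0xF02F = 0x14AFF → wrap carry → 0x4B00
  0x4B00 + 0x23FF = 0x06EFF
  0x6EFF + 0x476A = 0x0B669
  0xB669 + 0x6537 = 0x11BA0 → wrap carry → 0x1BA1
One's-complement sum = 0x1BA1.
Checksum = ~0x1BA1 & 0xFFFF = 0xE45E.

E45E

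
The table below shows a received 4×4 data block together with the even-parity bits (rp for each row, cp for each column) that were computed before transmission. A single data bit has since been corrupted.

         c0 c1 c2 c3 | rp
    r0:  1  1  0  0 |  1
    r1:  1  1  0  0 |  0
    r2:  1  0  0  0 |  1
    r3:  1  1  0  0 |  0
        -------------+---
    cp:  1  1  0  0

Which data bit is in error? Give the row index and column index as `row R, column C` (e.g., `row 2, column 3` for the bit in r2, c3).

row 0, column 0

Recompute each row's even parity and compare to rp:
  r0: data parity 0, sent rp 1 → mismatch
  r1: data parity 0, sent rp 0 → ok
  r2: data parity 1, sent rp 1 → ok
  r3: data parity 0, sent rp 0 → ok
Recompute each column's even parity and compare to cp:
  c0: data parity 0, sent cp 1 → mismatch
  c1: data parity 1, sent cp 1 → ok
  c2: data parity 0, sent cp 0 → ok
  c3: data parity 0, sent cp 0 → ok
Exactly one row (r0) and one column (c0) fail → the flipped bit is at their intersection.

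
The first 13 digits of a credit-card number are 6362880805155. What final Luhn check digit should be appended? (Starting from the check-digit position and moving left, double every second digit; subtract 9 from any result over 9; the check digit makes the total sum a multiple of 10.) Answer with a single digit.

3

Partial digits right→left: 5 5 1 5 0 8 0 8 8 2 6 3 6
Double every second digit counting from the check-digit position (so the 1st, 3rd, 5th, ... of the partial from the right).
  doubled (with −9 where >9): 1 2 0 0 7 3 3 → sum 16
  kept as-is: 5 5 8 8 2 3 → sum 31
Total = 16 + 31 = 47.
Check digit = (10 − (47 mod 10)) mod 10 = 3.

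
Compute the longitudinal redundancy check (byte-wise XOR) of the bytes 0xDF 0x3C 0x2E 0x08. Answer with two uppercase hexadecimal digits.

XOR the bytes together:
  start with 0xDF
  0xDF ⊕ 0x3C = 0xE3
  0xE3 ⊕ 0x2E = 0xCD
  0xCD ⊕ 0x08 = 0xC5

C5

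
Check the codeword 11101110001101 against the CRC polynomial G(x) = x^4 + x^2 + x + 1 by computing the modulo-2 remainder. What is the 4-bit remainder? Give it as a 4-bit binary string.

Modulo-2 division of 11101110001101 by 10111:
  pos 0: 11101 XOR 10111 = 01010
  pos 1: 10101 XOR 10111 = 00010
  pos 4: 10100 XOR 10111 = 00011
  pos 7: 11011 XOR 10111 = 01100
  pos 8: 11000 XOR 10111 = 01111
  pos 9: 11111 XOR 10111 = 01000
Remainder = 1000 (nonzero — an error is detected).

1000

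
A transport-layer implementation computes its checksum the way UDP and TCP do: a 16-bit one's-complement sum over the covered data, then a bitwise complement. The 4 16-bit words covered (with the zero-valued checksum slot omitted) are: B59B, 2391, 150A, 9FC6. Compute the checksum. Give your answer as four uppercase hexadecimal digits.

7202

One's-complement addition (fold any carry out of bit 15 back into bit 0):
  0xB59B + 0x2391 = 0x0D92C
  0xD92C + 0x150A = 0x0EE36
  0xEE36 + 0x9FC6 = 0x18DFC → wrap carry → 0x8DFD
One's-complement sum = 0x8DFD.
Checksum = ~0x8DFD & 0xFFFF = 0x7202.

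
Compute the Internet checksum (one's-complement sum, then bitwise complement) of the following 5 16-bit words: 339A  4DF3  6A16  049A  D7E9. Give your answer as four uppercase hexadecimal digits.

One's-complement addition (fold any carry out of bit 15 back into bit 0):
  0x339A + 0x4DF3 = 0x0818D
  0x818D + 0x6A16 = 0x0EBA3
  0xEBA3 + 0x049A = 0x0F03D
  0xF03D + 0xD7E9 = 0x1C826 → wrap carry → 0xC827
One's-complement sum = 0xC827.
Checksum = ~0xC827 & 0xFFFF = 0x37D8.

37D8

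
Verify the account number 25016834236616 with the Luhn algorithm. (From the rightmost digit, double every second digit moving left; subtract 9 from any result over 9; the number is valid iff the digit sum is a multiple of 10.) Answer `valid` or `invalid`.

invalid

From the right, keep odd positions and double even positions (subtract 9 from any doubled value over 9):
  doubled (positions 2,4,...): 2 3 4 6 3 0 4 → sum 22
  kept (positions 1,3,...): 6 6 3 4 8 1 5 → sum 33
Total = 55.
55 mod 10 = 5, so the number is invalid.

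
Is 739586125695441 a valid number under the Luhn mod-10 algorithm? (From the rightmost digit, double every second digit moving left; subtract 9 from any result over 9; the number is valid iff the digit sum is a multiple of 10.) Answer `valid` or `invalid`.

From the right, keep odd positions and double even positions (subtract 9 from any doubled value over 9):
  doubled (positions 2,4,...): 8 1 3 4 3 1 6 → sum 26
  kept (positions 1,3,...): 1 4 9 5 1 8 9 7 → sum 44
Total = 70.
70 mod 10 = 0, so the number is valid.

valid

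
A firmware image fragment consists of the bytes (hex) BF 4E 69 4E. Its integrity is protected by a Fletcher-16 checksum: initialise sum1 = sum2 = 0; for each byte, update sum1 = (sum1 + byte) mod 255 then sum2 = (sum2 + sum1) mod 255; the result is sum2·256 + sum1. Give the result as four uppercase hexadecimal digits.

Running sums (mod 255):
  after byte 0 (BF): sum1=191, sum2=191
  after byte 1 (4E): sum1=14, sum2=205
  after byte 2 (69): sum1=119, sum2=69
  after byte 3 (4E): sum1=197, sum2=11
Checksum = sum2·256 + sum1 = 11·256 + 197 = 3013 = 0x0BC5.

0BC5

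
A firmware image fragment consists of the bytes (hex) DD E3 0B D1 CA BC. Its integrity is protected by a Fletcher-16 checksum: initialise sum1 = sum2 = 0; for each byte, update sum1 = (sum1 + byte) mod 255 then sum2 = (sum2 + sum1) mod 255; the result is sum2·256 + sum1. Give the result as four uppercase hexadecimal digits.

9A26

Running sums (mod 255):
  after byte 0 (DD): sum1=221, sum2=221
  after byte 1 (E3): sum1=193, sum2=159
  after byte 2 (0B): sum1=204, sum2=108
  after byte 3 (D1): sum1=158, sum2=11
  after byte 4 (CA): sum1=105, sum2=116
  after byte 5 (BC): sum1=38, sum2=154
Checksum = sum2·256 + sum1 = 154·256 + 38 = 39462 = 0x9A26.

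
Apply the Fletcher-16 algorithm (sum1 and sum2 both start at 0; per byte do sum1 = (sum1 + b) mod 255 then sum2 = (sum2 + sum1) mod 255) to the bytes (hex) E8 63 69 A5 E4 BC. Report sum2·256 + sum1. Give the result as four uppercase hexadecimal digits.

83FC

Running sums (mod 255):
  after byte 0 (E8): sum1=232, sum2=232
  after byte 1 (63): sum1=76, sum2=53
  after byte 2 (69): sum1=181, sum2=234
  after byte 3 (A5): sum1=91, sum2=70
  after byte 4 (E4): sum1=64, sum2=134
  after byte 5 (BC): sum1=252, sum2=131
Checksum = sum2·256 + sum1 = 131·256 + 252 = 33788 = 0x83FC.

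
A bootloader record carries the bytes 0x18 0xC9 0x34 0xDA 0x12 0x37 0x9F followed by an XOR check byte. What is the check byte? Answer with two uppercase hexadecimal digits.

XOR the bytes together:
  start with 0x18
  0x18 ⊕ 0xC9 = 0xD1
  0xD1 ⊕ 0x34 = 0xE5
  0xE5 ⊕ 0xDA = 0x3F
  0x3F ⊕ 0x12 = 0x2D
  0x2D ⊕ 0x37 = 0x1A
  0x1A ⊕ 0x9F = 0x85

85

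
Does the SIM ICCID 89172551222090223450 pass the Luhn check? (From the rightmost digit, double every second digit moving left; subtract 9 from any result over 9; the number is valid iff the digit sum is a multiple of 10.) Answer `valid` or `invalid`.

invalid

From the right, keep odd positions and double even positions (subtract 9 from any doubled value over 9):
  doubled (positions 2,4,...): 1 6 4 9 4 4 1 4 2 7 → sum 42
  kept (positions 1,3,...): 0 4 2 0 0 2 1 5 7 9 → sum 30
Total = 72.
72 mod 10 = 2, so the number is invalid.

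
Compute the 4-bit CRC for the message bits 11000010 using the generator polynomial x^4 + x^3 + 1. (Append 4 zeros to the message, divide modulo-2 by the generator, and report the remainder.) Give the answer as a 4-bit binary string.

1100

Append 4 zeros: 110000100000. Divide by 11001 (XOR where the leading bit is 1):
  pos 0: 11000 XOR 11001 = 00001
  pos 4: 10100 XOR 11001 = 01101
  pos 5: 11010 XOR 11001 = 00011
Remainder (last 4 bits) = 1100. This is the CRC / FCS.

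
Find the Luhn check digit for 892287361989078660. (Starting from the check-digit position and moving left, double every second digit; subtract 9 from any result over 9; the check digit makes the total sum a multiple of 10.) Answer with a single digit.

Partial digits right→left: 0 6 6 8 7 0 9 8 9 1 6 3 7 8 2 2 9 8
Double every second digit counting from the check-digit position (so the 1st, 3rd, 5th, ... of the partial from the right).
  doubled (with −9 where >9): 0 3 5 9 9 3 5 4 9 → sum 47
  kept as-is: 6 8 0 8 1 3 8 2 8 → sum 44
Total = 47 + 44 = 91.
Check digit = (10 − (91 mod 10)) mod 10 = 9.

9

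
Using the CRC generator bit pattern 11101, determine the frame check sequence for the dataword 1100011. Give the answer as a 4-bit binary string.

0110

Append 4 zeros: 11000110000. Divide by 11101 (XOR where the leading bit is 1):
  pos 0: 11000 XOR 11101 = 00101
  pos 2: 10111 XOR 11101 = 01010
  pos 3: 10100 XOR 11101 = 01001
  pos 4: 10010 XOR 11101 = 01111
  pos 5: 11110 XOR 11101 = 00011
Remainder (last 4 bits) = 0110. This is the CRC / FCS.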